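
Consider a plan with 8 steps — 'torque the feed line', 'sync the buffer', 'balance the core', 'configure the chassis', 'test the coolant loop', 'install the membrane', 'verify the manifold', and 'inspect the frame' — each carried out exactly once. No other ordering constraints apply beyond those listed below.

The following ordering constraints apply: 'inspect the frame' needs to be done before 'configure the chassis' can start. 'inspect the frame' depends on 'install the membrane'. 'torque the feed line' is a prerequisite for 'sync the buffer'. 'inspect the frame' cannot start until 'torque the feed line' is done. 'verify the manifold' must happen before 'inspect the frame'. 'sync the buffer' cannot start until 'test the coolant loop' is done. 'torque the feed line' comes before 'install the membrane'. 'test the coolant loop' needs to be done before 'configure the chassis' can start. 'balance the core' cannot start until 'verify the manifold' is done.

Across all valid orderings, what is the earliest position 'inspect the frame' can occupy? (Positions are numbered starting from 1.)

Working backwards through the constraints from 'inspect the frame', its full set of required predecessors is 'torque the feed line', 'install the membrane', 'verify the manifold' — 3 of them.
With 3 mandatory predecessors, the earliest 'inspect the frame' can sit is position 3+1 = 4, and placing just those 3 first achieves it.

4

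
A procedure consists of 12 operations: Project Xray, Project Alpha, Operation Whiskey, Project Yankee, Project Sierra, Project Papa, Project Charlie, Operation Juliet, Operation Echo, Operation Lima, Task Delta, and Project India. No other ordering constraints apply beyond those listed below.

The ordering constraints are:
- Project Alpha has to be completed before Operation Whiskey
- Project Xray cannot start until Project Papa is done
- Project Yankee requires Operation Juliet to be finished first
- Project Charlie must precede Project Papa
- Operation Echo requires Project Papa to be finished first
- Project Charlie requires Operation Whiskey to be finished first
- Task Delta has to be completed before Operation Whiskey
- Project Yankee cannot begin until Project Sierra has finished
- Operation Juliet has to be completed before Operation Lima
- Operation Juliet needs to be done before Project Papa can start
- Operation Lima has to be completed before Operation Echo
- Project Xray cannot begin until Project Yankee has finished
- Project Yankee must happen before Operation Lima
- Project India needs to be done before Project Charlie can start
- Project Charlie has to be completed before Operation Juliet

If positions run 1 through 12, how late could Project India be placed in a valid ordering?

5

Every operation that must follow Project India has to come after it. Tracing all chains starting from Project India, those operations are: Project Xray, Project Yankee, Project Papa, Project Charlie, Operation Juliet, Operation Echo, Operation Lima — 7 in total.
With 7 mandatory successors out of 12 operations total, the latest slot for Project India is 12−7 = 5, and it's reachable by doing all non-successors before Project India.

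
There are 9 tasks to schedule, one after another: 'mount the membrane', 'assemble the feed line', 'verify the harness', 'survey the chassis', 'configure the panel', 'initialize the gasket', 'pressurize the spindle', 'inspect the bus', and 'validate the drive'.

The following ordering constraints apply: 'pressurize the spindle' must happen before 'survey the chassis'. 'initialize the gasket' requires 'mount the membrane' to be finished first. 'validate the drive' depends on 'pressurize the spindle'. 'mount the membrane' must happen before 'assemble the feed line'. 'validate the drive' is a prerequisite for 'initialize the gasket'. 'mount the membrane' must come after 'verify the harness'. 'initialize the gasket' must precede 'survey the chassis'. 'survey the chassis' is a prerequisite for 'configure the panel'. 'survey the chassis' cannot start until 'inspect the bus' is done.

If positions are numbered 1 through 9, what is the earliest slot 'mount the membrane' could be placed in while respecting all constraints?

2

Working backwards through the constraints from 'mount the membrane', its only required predecessor is 'verify the harness'.
With 1 mandatory predecessor, the earliest 'mount the membrane' can sit is position 1+1 = 2, and placing just that one first achieves it.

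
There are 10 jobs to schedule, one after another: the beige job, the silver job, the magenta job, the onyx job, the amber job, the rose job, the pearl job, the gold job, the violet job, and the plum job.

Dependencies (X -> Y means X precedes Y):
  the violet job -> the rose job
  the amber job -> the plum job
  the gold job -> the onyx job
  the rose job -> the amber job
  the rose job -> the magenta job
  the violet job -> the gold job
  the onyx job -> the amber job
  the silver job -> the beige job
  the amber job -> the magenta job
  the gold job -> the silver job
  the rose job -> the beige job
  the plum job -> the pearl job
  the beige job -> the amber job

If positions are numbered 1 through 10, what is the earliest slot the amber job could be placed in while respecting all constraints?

Working backwards through the constraints from the amber job, its full set of required predecessors is the beige job, the silver job, the onyx job, the rose job, the gold job, the violet job — 6 of them.
With 6 mandatory predecessors, the earliest the amber job can sit is position 6+1 = 7, and placing just those 6 first achieves it.

7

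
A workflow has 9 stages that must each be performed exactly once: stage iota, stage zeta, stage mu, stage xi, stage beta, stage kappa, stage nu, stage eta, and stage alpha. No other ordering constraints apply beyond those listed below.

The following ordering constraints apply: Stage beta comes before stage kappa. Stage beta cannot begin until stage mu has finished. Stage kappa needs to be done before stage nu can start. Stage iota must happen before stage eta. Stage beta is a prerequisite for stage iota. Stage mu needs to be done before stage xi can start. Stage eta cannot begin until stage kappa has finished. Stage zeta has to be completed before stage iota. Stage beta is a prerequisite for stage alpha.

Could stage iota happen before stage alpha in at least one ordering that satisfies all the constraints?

Yes

The constraints leave stage iota and stage alpha unordered relative to each other; nothing requires stage alpha earlier.
So a valid ordering placing stage iota earlier than stage alpha exists.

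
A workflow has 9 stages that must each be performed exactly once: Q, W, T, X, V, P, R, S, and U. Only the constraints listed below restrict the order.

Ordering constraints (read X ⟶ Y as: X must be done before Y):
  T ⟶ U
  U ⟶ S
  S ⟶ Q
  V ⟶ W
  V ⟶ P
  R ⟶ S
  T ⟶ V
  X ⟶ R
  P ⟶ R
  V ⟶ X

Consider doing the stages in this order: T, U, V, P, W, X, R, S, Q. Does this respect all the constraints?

Yes

Every stated constraint is respected: U sits at position 2, ahead of S at position 8, and each of the other listed pairs likewise has the predecessor earlier in the sequence.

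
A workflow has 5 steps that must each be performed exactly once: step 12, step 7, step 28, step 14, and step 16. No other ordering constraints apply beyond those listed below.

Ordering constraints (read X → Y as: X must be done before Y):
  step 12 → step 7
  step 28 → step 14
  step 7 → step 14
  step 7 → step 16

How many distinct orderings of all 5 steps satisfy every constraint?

7

2 steps have no prerequisites (step 12, step 28), so any of them could come first.
Counting all ways to extend the partial order to a total order gives 7.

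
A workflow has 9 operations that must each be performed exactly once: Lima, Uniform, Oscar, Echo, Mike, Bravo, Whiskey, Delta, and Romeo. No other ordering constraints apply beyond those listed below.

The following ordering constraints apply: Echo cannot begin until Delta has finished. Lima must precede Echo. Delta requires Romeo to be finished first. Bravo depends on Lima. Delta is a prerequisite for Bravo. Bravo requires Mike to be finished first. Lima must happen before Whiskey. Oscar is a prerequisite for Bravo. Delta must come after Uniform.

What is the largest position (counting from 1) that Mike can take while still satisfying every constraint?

The only operation forced after Mike (directly or by a chain) is Bravo.
With 1 mandatory successor out of 9 operations total, the latest slot for Mike is 9−1 = 8, and it's reachable by doing all non-successors before Mike.

8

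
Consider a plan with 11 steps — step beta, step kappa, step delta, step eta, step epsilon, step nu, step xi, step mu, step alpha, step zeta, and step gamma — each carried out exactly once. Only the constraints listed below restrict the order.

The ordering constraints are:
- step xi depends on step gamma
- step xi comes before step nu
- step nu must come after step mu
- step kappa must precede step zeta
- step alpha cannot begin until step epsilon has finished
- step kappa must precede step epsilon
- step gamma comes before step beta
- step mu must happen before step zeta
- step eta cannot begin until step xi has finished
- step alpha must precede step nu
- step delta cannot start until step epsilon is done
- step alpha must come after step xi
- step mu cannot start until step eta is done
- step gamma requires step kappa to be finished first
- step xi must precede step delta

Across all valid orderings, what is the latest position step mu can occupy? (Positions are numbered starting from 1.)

Following every chain forward from step mu, the steps that must come later are step nu, step zeta — 2 of them.
With 2 mandatory successors out of 11 steps total, the latest slot for step mu is 11−2 = 9, and it's reachable by doing all non-successors before step mu.

9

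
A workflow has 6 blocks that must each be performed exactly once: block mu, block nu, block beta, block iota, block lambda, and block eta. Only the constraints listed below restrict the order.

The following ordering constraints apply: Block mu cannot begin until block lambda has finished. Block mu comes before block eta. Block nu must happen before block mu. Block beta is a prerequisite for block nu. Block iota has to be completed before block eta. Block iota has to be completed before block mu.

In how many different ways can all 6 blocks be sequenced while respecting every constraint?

The blocks with no prerequisites are block beta, block iota, block lambda; any of them can be placed first.
Counting all ways to extend the partial order to a total order gives 12.

12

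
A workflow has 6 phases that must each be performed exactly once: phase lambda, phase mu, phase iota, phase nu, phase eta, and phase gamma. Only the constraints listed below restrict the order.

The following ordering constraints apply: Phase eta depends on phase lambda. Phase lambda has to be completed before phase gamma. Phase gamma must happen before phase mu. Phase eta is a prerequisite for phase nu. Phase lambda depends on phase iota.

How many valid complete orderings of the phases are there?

6

Only phase iota has no prerequisites, so it must go first.
Systematically extending each partial ordering one phase at a time and counting, there are 6 complete orderings.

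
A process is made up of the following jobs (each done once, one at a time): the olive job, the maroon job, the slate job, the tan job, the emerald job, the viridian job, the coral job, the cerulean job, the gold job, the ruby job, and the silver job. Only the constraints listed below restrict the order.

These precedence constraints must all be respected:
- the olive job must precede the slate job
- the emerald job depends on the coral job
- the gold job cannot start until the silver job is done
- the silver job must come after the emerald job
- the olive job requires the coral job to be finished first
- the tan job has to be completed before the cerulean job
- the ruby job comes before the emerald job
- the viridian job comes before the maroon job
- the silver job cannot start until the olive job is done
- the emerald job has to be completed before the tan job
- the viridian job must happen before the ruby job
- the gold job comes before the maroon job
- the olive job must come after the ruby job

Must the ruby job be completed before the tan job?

Yes

Tracing the constraints gives a chain: the ruby job → the emerald job → the tan job.
Hence the ruby job necessarily comes before the tan job.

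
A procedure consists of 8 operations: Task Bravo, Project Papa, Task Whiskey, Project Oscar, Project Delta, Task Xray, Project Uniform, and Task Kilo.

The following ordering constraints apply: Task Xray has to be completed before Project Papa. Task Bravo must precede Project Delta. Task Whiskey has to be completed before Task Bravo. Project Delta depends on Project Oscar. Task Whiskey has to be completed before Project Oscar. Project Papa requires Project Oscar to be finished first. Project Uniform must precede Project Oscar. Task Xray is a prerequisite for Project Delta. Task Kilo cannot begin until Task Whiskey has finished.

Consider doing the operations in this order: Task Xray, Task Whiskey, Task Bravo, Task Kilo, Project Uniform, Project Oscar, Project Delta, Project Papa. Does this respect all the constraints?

Every stated constraint is respected: Task Xray sits at position 1, ahead of Project Papa at position 8, and each of the other listed pairs likewise has the predecessor earlier in the sequence.

Yes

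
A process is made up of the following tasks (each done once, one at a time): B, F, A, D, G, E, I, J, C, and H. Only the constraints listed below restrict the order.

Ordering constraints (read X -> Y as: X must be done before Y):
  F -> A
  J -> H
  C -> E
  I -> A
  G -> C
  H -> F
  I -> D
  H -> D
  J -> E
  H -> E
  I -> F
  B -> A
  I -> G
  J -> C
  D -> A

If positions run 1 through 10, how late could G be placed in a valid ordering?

Following every chain forward from G, the tasks that must come later are E, C — 2 of them.
With 2 mandatory successors out of 10 tasks total, the latest slot for G is 10−2 = 8, and it's reachable by doing all non-successors before G.

8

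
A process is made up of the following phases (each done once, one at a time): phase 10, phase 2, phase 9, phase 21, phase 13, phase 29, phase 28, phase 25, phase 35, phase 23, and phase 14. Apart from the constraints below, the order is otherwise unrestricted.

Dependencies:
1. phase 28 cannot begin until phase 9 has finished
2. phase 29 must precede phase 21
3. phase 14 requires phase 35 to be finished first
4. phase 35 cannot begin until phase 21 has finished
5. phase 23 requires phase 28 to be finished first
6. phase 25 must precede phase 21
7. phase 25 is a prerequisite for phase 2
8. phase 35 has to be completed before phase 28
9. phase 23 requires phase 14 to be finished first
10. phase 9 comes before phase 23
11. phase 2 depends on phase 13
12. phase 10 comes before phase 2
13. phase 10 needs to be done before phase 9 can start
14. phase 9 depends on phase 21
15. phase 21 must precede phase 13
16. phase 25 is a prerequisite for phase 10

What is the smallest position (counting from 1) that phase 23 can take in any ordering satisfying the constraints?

Working backwards through the constraints from phase 23, its full set of required predecessors is phase 10, phase 9, phase 21, phase 29, phase 28, phase 25, phase 35, phase 14 — 8 of them.
So at minimum 8 phases come before phase 23, putting phase 23 no earlier than position 9. That position is achievable by scheduling exactly those predecessors first.

9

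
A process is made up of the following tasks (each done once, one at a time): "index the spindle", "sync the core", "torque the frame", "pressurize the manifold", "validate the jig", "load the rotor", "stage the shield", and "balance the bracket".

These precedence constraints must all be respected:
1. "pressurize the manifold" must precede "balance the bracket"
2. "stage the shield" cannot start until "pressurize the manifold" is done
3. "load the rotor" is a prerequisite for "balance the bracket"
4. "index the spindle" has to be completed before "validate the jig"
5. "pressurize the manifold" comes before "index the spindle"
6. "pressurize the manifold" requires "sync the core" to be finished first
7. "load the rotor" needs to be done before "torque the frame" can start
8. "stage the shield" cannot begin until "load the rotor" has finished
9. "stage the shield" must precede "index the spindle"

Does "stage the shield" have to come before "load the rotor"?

No

There is a chain "load the rotor" → "stage the shield", which puts "load the rotor" before "stage the shield".
So "stage the shield" never precedes "load the rotor".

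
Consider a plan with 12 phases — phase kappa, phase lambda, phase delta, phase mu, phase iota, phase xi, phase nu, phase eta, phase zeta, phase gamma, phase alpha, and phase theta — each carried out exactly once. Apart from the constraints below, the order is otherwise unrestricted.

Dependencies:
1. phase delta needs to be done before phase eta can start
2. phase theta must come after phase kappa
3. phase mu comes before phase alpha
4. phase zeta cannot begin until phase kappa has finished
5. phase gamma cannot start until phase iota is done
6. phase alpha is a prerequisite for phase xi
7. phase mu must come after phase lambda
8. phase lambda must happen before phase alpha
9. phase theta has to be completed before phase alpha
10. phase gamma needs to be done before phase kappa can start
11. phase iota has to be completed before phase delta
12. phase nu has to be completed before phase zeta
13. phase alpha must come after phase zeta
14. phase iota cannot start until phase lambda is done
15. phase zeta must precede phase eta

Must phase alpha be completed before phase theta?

In fact the dependencies run the other way: phase theta → phase alpha.
So phase alpha never precedes phase theta.

No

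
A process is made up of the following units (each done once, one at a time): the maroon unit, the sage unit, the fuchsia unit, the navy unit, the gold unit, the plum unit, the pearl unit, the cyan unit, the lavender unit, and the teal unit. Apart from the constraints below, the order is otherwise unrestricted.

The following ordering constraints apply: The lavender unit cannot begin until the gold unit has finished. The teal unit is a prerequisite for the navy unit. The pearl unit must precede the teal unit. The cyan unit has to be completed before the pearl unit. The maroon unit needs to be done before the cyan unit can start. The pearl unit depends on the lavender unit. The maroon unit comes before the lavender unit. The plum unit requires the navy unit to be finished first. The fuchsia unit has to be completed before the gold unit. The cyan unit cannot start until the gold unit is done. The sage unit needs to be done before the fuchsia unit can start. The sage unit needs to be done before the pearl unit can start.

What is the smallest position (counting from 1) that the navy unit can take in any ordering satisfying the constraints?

9

Every unit that must precede the navy unit has to come before it. Tracing all chains that end at the navy unit, those units are: the maroon unit, the sage unit, the fuchsia unit, the gold unit, the pearl unit, the cyan unit, the lavender unit, the teal unit — 8 in total.
With 8 mandatory predecessors, the earliest the navy unit can sit is position 8+1 = 9, and placing just those 8 first achieves it.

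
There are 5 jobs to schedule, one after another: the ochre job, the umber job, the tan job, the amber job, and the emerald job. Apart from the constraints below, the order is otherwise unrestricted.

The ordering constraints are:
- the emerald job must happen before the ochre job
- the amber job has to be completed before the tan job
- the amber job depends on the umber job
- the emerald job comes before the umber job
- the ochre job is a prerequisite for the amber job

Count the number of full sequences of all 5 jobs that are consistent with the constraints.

The emerald job is the only job with nothing required before it, so every ordering starts there.
Systematically extending each partial ordering one job at a time and counting, there are 2 complete orderings.

2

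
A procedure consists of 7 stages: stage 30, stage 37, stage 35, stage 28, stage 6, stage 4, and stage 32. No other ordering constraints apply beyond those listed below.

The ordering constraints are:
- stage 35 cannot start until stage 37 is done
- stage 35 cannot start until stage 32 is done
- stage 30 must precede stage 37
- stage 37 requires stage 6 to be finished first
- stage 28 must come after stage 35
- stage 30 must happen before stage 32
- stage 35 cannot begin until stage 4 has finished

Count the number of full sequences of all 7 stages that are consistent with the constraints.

The stages with no prerequisites are stage 30, stage 6, stage 4; any of them can be placed first.
Systematically extending each partial ordering one stage at a time and counting, there are 25 complete orderings.

25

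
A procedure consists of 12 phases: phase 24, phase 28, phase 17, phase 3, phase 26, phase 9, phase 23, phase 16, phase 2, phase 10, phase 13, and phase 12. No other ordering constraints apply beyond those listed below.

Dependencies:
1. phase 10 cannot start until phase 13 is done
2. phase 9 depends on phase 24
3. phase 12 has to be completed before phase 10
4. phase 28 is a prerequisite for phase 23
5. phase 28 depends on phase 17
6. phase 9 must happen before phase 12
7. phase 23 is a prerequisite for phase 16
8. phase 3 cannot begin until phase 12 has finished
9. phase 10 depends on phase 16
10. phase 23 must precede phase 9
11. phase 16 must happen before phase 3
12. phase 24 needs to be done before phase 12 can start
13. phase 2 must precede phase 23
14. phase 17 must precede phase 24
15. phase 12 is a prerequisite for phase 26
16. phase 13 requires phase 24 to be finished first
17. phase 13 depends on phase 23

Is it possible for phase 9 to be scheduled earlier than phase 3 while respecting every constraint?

The constraints force phase 9 before phase 3, so yes — every valid ordering has phase 9 earlier.

Yes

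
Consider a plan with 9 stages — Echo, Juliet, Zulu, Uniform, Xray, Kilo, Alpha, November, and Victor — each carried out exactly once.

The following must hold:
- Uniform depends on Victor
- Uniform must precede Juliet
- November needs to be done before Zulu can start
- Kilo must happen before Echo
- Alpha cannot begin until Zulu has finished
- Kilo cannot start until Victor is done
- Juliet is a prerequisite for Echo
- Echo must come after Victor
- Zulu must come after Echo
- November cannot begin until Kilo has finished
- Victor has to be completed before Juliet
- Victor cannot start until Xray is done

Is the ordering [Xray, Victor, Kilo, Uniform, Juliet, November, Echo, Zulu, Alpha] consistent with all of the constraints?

Yes

Every stated constraint is respected: Victor sits at position 2, ahead of Echo at position 7, and each of the other listed pairs likewise has the predecessor earlier in the sequence.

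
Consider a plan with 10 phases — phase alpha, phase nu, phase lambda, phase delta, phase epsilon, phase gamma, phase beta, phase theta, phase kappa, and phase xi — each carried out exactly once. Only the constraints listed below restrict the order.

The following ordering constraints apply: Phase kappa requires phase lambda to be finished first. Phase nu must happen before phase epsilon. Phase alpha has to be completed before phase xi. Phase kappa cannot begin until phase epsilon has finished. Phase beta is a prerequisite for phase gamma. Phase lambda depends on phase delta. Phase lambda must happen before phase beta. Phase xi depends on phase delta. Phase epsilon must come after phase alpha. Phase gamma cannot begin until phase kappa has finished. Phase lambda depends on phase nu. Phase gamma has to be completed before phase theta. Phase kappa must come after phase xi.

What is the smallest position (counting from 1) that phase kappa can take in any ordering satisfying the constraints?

Working backwards through the constraints from phase kappa, its full set of required predecessors is phase alpha, phase nu, phase lambda, phase delta, phase epsilon, phase xi — 6 of them.
With 6 mandatory predecessors, the earliest phase kappa can sit is position 6+1 = 7, and placing just those 6 first achieves it.

7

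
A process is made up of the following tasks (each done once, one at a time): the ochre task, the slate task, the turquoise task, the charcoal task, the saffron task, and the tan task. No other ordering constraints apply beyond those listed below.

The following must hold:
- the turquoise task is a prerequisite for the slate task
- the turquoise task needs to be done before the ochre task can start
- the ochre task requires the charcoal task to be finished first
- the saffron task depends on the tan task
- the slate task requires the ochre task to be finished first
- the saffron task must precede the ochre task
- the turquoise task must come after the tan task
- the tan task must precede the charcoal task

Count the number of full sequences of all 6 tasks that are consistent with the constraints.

The tan task is the only task with nothing required before it, so every ordering starts there.
Systematically extending each partial ordering one task at a time and counting, there are 6 complete orderings.

6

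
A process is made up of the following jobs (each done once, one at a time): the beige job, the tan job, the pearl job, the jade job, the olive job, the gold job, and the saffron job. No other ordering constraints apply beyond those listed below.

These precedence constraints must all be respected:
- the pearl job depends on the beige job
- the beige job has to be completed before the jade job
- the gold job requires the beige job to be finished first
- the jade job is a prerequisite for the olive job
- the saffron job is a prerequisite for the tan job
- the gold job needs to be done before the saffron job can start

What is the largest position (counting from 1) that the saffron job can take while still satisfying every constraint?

Following the constraints forward from the saffron job, its only required successor is the tan job.
With 1 mandatory successor out of 7 jobs total, the latest slot for the saffron job is 7−1 = 6, and it's reachable by doing all non-successors before the saffron job.

6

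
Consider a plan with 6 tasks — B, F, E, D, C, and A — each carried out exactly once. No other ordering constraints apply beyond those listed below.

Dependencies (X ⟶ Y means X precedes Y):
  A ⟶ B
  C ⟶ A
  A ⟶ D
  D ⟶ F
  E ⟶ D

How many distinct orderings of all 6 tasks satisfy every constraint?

10

2 tasks have no prerequisites (E, C), so any of them could come first.
Counting all ways to extend the partial order to a total order gives 10.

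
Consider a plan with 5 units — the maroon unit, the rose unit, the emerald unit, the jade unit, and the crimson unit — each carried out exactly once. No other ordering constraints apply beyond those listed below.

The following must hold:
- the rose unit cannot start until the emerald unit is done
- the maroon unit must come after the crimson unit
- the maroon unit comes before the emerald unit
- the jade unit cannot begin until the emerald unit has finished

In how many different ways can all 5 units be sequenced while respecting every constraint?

The crimson unit is the only unit with nothing required before it, so every ordering starts there.
Systematically extending each partial ordering one unit at a time and counting, there are 2 complete orderings.

2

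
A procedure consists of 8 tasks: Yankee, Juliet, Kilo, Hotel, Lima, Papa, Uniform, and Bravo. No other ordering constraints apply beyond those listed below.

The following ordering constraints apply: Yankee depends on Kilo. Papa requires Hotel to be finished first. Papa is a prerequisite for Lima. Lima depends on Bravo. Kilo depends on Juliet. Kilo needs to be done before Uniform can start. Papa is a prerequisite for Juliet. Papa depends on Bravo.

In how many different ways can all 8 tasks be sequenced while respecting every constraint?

2 tasks have no prerequisites (Hotel, Bravo), so any of them could come first.
Systematically extending each partial ordering one task at a time and counting, there are 20 complete orderings.

20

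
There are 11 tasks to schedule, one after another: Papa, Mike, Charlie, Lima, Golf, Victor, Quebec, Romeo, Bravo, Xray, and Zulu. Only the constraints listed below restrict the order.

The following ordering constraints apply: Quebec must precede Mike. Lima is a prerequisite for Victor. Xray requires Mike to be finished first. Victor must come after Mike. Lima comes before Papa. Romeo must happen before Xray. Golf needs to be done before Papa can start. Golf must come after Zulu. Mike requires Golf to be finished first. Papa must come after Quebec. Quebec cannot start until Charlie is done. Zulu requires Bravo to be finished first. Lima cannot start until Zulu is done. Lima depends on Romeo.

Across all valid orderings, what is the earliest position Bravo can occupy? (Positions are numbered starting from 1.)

Bravo has no prerequisites at all, so it can go in position 1.

1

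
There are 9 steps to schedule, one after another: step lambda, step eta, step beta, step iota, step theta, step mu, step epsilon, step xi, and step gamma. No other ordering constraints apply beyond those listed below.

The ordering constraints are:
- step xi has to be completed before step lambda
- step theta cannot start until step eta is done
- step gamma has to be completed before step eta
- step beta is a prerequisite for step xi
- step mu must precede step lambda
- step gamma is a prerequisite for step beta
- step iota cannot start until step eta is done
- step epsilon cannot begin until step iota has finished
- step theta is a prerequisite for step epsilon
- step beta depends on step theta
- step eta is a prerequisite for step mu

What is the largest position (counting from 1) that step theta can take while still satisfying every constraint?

The steps that are forced after step theta, directly or by a chain of constraints, are step lambda, step beta, step epsilon, step xi. That's 4 steps.
With 4 mandatory successors out of 9 steps total, the latest slot for step theta is 9−4 = 5, and it's reachable by doing all non-successors before step theta.

5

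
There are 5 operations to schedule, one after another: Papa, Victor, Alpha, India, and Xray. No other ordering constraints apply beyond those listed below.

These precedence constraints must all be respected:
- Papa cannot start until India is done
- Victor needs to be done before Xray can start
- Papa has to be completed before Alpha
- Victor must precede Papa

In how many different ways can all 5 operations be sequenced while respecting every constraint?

7

The operations with no prerequisites are Victor, India; any of them can be placed first.
Enumerating by repeatedly choosing an available operation (one whose prerequisites are all placed) gives 7 distinct complete orderings.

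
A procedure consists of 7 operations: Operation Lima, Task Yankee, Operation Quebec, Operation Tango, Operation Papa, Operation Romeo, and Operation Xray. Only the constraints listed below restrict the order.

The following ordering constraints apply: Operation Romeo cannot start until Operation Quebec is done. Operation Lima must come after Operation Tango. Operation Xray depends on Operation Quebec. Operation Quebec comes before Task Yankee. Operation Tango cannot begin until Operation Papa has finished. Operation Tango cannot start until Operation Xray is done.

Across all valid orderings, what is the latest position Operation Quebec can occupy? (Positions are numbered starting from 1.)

Every operation that must follow Operation Quebec has to come after it. Tracing all chains starting from Operation Quebec, those operations are: Operation Lima, Task Yankee, Operation Tango, Operation Romeo, Operation Xray — 5 in total.
With 5 mandatory successors out of 7 operations total, the latest slot for Operation Quebec is 7−5 = 2, and it's reachable by doing all non-successors before Operation Quebec.

2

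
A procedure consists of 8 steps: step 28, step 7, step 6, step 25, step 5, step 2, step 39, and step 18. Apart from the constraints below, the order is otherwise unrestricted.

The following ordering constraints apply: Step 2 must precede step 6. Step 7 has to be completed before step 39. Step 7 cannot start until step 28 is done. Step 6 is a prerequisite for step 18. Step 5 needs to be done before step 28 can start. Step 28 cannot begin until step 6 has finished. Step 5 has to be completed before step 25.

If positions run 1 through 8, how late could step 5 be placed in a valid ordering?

Following every chain forward from step 5, the steps that must come later are step 28, step 7, step 25, step 39 — 4 of them.
With 4 mandatory successors out of 8 steps total, the latest slot for step 5 is 8−4 = 4, and it's reachable by doing all non-successors before step 5.

4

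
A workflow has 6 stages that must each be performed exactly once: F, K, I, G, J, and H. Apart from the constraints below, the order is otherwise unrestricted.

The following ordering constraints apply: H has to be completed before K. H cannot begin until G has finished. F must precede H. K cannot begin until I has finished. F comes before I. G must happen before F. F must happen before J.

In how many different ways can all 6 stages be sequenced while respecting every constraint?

8

Only G has no prerequisites, so it must go first.
Systematically extending each partial ordering one stage at a time and counting, there are 8 complete orderings.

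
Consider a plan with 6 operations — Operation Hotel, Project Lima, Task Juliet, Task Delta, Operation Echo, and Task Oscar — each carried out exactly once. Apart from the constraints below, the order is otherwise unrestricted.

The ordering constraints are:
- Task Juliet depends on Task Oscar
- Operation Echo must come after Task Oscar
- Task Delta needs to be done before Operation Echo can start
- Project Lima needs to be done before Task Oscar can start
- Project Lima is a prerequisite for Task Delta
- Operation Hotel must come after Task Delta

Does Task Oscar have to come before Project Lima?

There is a chain Project Lima → Task Oscar, which puts Project Lima before Task Oscar.
So Task Oscar does not have to come before Project Lima — it cannot.

No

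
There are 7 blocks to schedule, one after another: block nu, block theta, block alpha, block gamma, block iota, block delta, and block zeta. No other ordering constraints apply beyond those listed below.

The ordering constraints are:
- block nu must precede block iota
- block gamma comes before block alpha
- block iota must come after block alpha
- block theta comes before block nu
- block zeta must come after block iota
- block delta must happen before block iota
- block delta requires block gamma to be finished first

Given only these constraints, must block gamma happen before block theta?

No

Nothing in the constraints links block gamma and block theta; they are unordered relative to each other.
A valid ordering placing block theta before block gamma exists, so the answer is no.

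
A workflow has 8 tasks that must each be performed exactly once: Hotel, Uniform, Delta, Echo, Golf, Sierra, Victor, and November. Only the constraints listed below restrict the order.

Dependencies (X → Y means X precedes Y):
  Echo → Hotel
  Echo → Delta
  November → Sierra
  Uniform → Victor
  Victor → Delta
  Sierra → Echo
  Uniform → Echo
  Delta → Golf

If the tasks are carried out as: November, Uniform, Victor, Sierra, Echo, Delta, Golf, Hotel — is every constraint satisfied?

Yes

Checking each listed constraint against this order: for instance, November is in position 1 and Sierra in position 4, so that constraint holds — and the remaining constraints check out the same way.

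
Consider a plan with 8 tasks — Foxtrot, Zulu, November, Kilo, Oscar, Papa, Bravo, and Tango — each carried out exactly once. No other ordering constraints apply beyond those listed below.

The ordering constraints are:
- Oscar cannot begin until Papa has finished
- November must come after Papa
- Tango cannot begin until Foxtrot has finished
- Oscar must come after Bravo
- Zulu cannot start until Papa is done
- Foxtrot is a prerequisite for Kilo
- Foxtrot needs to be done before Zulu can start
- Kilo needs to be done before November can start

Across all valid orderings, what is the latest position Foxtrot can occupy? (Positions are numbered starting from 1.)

4

The tasks that are forced after Foxtrot, directly or by a chain of constraints, are Zulu, November, Kilo, Tango. That's 4 tasks.
So at least 4 tasks follow Foxtrot, putting Foxtrot no later than position 4. That position is achievable by scheduling everything else first.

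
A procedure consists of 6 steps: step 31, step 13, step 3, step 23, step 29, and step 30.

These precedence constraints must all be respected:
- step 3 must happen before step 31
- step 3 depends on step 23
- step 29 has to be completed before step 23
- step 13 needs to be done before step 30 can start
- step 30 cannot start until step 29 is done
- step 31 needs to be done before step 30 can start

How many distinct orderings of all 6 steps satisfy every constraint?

5

The steps with no prerequisites are step 13, step 29; any of them can be placed first.
Enumerating by repeatedly choosing an available step (one whose prerequisites are all placed) gives 5 distinct complete orderings.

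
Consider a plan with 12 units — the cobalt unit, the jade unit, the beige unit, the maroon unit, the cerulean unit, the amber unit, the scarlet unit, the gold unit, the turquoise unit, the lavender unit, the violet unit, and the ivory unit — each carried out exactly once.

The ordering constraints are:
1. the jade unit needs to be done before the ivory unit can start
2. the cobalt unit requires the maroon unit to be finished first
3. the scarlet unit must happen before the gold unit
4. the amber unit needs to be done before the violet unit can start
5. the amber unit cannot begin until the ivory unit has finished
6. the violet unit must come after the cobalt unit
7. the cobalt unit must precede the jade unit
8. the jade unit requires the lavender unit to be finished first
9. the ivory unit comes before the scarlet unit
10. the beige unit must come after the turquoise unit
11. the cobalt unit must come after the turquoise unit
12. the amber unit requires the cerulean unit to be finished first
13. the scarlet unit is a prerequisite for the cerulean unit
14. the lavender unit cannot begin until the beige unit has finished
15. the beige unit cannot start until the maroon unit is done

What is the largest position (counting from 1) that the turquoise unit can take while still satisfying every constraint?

2

Every unit that must follow the turquoise unit has to come after it. Tracing all chains starting from the turquoise unit, those units are: the cobalt unit, the jade unit, the beige unit, the cerulean unit, the amber unit, the scarlet unit, the gold unit, the lavender unit, the violet unit, the ivory unit — 10 in total.
So at least 10 units follow the turquoise unit, putting the turquoise unit no later than position 2. That position is achievable by scheduling everything else first.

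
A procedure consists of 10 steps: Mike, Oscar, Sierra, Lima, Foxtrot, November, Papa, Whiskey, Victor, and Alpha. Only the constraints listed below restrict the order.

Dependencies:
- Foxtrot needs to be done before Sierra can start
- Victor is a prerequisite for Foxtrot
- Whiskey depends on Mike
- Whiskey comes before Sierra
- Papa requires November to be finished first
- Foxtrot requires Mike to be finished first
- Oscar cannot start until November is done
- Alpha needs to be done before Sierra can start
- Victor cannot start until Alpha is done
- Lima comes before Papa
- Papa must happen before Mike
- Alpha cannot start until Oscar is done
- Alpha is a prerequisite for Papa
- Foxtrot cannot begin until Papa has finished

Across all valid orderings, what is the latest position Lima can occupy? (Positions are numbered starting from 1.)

Following every chain forward from Lima, the steps that must come later are Mike, Sierra, Foxtrot, Papa, Whiskey — 5 of them.
So at least 5 steps follow Lima, putting Lima no later than position 5. That position is achievable by scheduling everything else first.

5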